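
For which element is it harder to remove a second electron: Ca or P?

P

IE_2 is the cost of taking one more electron from the +1 cation: Ca⁺ still has 1 valence electron; P⁺ still has 4 valence electrons.
All are still removing valence electrons, so compare the +1 ions as you would atoms: IE_2 generally rises across a period (higher Z_eff) and falls down a group (larger shell), subject to the usual subshell exceptions.
Valence configurations: Ca⁺ [Ar]4s¹, P⁺ [Ne]3s²3p².
Tabulated IE_2 (kJ/mol): Ca 1145, P 1907.
Putting it together, IE_2: Ca < P.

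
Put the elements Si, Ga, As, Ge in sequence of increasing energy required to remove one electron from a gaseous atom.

Across a period the outer electron is held more tightly (higher IE₁); down a group it sits in a higher shell, more shielded, and comes off more easily.
Here both period and group differ, so the two effects have to be weighed against each other.
Ge > Ga: Ge lies to the right of Ga in period 4, so the across-period effect alone puts Ge higher.
Si > Ge: they share group 14; the group trend gives Si the larger value.
As > Si: period and group pull opposite ways; the across-period shift dominates (947 vs 786 kJ/mol).
Approximate values (kJ/mol): Si 786, Ga 579, Ge 762, As 947.
So from lowest to highest: Ga < Ge < Si < As.

Ga < Ge < Si < As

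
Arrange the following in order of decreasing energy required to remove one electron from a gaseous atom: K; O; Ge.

First ionization energy rises across a period (greater Z_eff holds electrons more tightly) and falls down a group (valence electrons are farther from the nucleus).
Neither a single period nor a single group — weigh both effects.
Ge > K: Ge lies to the right of K in period 4, so the across-period effect alone puts Ge higher.
O > Ge: relative to Ge, both the across-period and down-group shifts push O's first ionization energy up.
Approximate values (kJ/mol): O 1314, K 419, Ge 762.
So from highest to lowest: O > Ge > K.

O > Ge > K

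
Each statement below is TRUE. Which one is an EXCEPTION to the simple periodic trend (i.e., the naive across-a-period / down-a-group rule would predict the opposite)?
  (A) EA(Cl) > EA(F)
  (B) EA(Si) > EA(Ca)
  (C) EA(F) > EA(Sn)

(A)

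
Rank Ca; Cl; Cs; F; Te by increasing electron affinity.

F is in period 2, group 17; Cl is in period 3, group 17; Ca is in period 4, group 2; Te is in period 5, group 16; Cs is in period 6, group 1.
EA tends to increase across a period and decrease down a group, though the pattern is less regular than for IE or radius.
Here both period and group differ, so the two effects have to be weighed against each other.
Cs > Ca: this pair runs against the simple trend — see the exception note.
Te > Cs: both effects reinforce here, so Te is clearly the higher of the two.
F > Te: relative to Te, both the across-period and down-group shifts push F's electron affinity up.
Cl > F: this pair runs against the simple trend — see the exception note.
Note the exception: Cs has a higher electron affinity than Ca, contrary to the simple trend — adding an electron to Ca (ns²) has to open a new, higher-energy np subshell, which is unfavourable.
Note the exception: Cl has a higher electron affinity than F, contrary to the simple trend — F's small 2p subshell makes the incoming electron feel strong e⁻–e⁻ repulsion, so Cl actually releases more energy on gaining an electron.
For reference (kJ/mol): F 328, Cl 349, Ca 2, Te 190, Cs 46.
So from lowest to highest: Ca < Cs < Te < F < Cl.

Ca, Cs, Te, F, Cl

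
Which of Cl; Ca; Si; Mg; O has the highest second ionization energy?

Consider each +1 ion: Cl⁺ still has 6 valence electrons; Ca⁺ still has 1 valence electron; Si⁺ still has 3 valence electrons; Mg⁺ still has 1 valence electron; O⁺ still has 5 valence electrons.
All are still removing valence electrons, so compare the +1 ions as you would atoms: IE_2 generally rises across a period (higher Z_eff) and falls down a group (larger shell), subject to the usual subshell exceptions.
Valence configurations: Cl⁺ [Ne]3s²3p⁴, Ca⁺ [Ar]4s¹, Si⁺ [Ne]3s²3p¹, Mg⁺ [Ne]3s¹, O⁺ [He]2s²2p³.
The numbers (kJ/mol): Cl 2298, Ca 1145, Si 1577, Mg 1451, O 3388.
Hence IE_2: Ca < Mg < Si < Cl < O.

O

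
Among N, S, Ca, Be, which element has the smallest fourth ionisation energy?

S

Consider each +3 ion: N³⁺ still has 2 valence electrons; S³⁺ still has 3 valence electrons; Ca³⁺ is already 1 electron into the core; Be³⁺ is already 1 electron into the core.
Usually core removal costs more than valence removal, but here the competition is close: a tightly held n=2 valence electron can cost more to remove than an n=3 core electron, so the actual values have to decide it.
Valence configurations: N³⁺ [He]2s², S³⁺ [Ne]3s²3p¹.
The numbers (kJ/mol): N 7475, S 4556, Ca 6491, Be 21007.
So the fourth ionization energies run S < Ca < N < Be.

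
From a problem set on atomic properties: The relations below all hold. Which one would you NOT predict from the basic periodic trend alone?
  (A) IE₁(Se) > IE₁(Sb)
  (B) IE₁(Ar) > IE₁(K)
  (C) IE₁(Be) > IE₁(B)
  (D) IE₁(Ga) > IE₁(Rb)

(C)

The general trend: first ionisation energy increases across a period and decreases down a group.
(A) Se (period 4, group 16) vs Sb (period 5, group 15): the stated order agrees with the simple trend.
(B) Ar (period 3, group 18) vs K (period 4, group 1): the stated order agrees with the simple trend.
(C) Be (period 2, group 2) vs B (period 2, group 13): the stated order contradicts the simple trend.
(D) Ga (period 4, group 13) vs Rb (period 5, group 1): the stated order agrees with the simple trend.
The exception is (C): removing B's lone 2p electron is easier than breaking Be's filled 2s².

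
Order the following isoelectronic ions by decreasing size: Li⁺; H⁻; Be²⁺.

H⁻, Li⁺, Be²⁺

All of these have 2 electrons, so size is governed by nuclear charge alone: the more protons, the stronger the pull on the same electron cloud, and the smaller the ion.
Nuclear charges: Be²⁺ (Z=4), Li⁺ (Z=3), H⁻ (Z=1).
Largest to smallest: H⁻ > Li⁺ > Be²⁺.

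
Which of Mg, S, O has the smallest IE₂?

Mg

Consider each +1 ion: Mg⁺ still has 1 valence electron; S⁺ still has 5 valence electrons; O⁺ still has 5 valence electrons.
All are still removing valence electrons, so compare the +1 ions as you would atoms: IE_2 generally rises across a period (higher Z_eff) and falls down a group (larger shell), subject to the usual subshell exceptions.
Valence configurations: Mg⁺ [Ne]3s¹, S⁺ [Ne]3s²3p³, O⁺ [He]2s²2p³.
The numbers (kJ/mol): Mg 1451, S 2252, O 3388.
So the second ionization energies run Mg < S < O.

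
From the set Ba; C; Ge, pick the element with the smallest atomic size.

C is in period 2, group 14; Ge is in period 4, group 14; Ba is in period 6, group 2.
Across a period the added protons contract the valence shell; down a group each new principal shell makes the atom larger.
Neither a single period nor a single group — weigh both effects.
Ge > C: they share group 14; the group trend gives Ge the larger value.
Ba > Ge: both effects reinforce here, so Ba is clearly the larger of the two.
For reference (pm): C 75, Ge 121, Ba 196.
The smallest atomic size among these belongs to C.

C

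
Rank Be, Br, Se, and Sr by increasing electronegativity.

Be is in period 2, group 2; Se is in period 4, group 16; Br is in period 4, group 17; Sr is in period 5, group 2.
Electronegativity increases across a period and decreases down a group, tracking effective nuclear charge and atomic size.
Neither a single period nor a single group — weigh both effects.
Be > Sr: they share group 2; the group trend gives Be the larger value.
Se > Be: period and group pull opposite ways; the across-period shift dominates (2.55 vs 1.57).
Br > Se: Br lies to the right of Se in period 4, so the across-period effect alone puts Br higher.
For reference (Pauling): Be 1.57, Se 2.55, Br 2.96, Sr 0.95.
So from lowest to highest: Sr < Be < Se < Br.

Sr, Be, Se, Br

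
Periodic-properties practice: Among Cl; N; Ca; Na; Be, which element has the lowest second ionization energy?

Ca

The second ionization energy removes an electron from the +1 ion. For each element: Cl⁺ still has 6 valence electrons; N⁺ still has 4 valence electrons; Ca⁺ still has 1 valence electron; Na⁺ is the bare [Ne] core; Be⁺ still has 1 valence electron.
Pulling an electron out of a noble-gas core costs far more than removing a remaining valence electron, so Na sits at the high end of IE_2.
Valence configurations: Cl⁺ [Ne]3s²3p⁴, N⁺ [He]2s²2p², Ca⁺ [Ar]4s¹, Be⁺ [He]2s¹.
The numbers (kJ/mol): Cl 2298, N 2856, Ca 1145, Na 4562, Be 1757.
Hence IE_2: Ca < Be < Cl < N < Na.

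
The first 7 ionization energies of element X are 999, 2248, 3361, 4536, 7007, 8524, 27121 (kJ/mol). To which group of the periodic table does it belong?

Look for the largest jump between consecutive ionization energies: IE7/IE6 ≈ 3.2, far larger than any earlier ratio.
That jump marks the point where a core electron is being removed. So the atom has 6 valence electrons.
A main-group element with 6 valence electrons is in group 16.

Group 16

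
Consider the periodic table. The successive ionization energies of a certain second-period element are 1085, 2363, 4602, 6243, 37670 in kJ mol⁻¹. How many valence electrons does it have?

4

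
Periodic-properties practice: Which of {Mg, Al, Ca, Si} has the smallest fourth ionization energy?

Si

Consider each +3 ion: Mg³⁺ is already 1 electron into the core; Al³⁺ is the bare [Ne] core; Ca³⁺ is already 1 electron into the core; Si³⁺ still has 1 valence electron.
Pulling an electron out of a noble-gas core costs far more than removing a remaining valence electron, so Ca, Mg and Al sit at the high end of IE_4.
Tabulated IE_4 (kJ/mol): Mg 10543, Al 11577, Ca 6491, Si 4356.
Putting it together, IE_4: Si < Ca < Mg < Al.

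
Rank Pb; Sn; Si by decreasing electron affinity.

Si > Sn > Pb

Si is in period 3, group 14; Sn is in period 5, group 14; Pb is in period 6, group 14.
EA tends to increase across a period and decrease down a group, though the pattern is less regular than for IE or radius.
All are in group 14, so electron affinity increases up the group.
So from highest to lowest: Si > Sn > Pb.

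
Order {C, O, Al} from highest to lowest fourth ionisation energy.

Al > O > C

The fourth ionization energy removes an electron from the +3 ion. For each element: C³⁺ still has 1 valence electron; O³⁺ still has 3 valence electrons; Al³⁺ is the bare [Ne] core.
Pulling an electron out of a noble-gas core costs far more than removing a remaining valence electron, so Al sits at the high end of IE_4.
Valence configurations: C³⁺ [He]2s¹, O³⁺ [He]2s²2p¹.
Tabulated IE_4 (kJ/mol): C 6223, O 7469, Al 11577.
Overall IE_4 order: C < O < Al.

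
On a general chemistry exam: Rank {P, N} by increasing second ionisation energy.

The second ionization energy removes an electron from the +1 ion. For each element: P⁺ still has 4 valence electrons; N⁺ still has 4 valence electrons.
All are still removing valence electrons, so compare the +1 ions as you would atoms: IE_2 generally rises across a period (higher Z_eff) and falls down a group (larger shell), subject to the usual subshell exceptions.
Valence configurations: P⁺ [Ne]3s²3p², N⁺ [He]2s²2p².
Tabulated IE_2 (kJ/mol): P 1907, N 2856.
Hence IE_2: P < N.

P < N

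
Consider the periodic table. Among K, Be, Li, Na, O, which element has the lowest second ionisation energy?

After 1 electron has been removed, what remains? K⁺ is the bare [Ar] core; Be⁺ still has 1 valence electron; Li⁺ is the bare [He] core; Na⁺ is the bare [Ne] core; O⁺ still has 5 valence electrons.
Usually core removal costs more than valence removal, but here the competition is close: a tightly held n=2 valence electron can cost more to remove than an n=3 core electron, so the actual values have to decide it.
Valence configurations: Be⁺ [He]2s¹, O⁺ [He]2s²2p³.
Tabulated IE_2 (kJ/mol): K 3052, Be 1757, Li 7298, Na 4562, O 3388.
Hence IE_2: Be < K < O < Na < Li.

Be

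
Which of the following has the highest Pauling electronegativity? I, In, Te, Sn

I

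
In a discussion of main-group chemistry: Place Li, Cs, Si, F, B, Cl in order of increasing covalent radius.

F < B < Cl < Si < Li < Cs

Li is in period 2, group 1; B is in period 2, group 13; F is in period 2, group 17; Si is in period 3, group 14; Cl is in period 3, group 17; Cs is in period 6, group 1.
Moving right in a period, electrons are added to the same shell under a stronger nuclear pull, so atoms get smaller; moving down, a new shell is opened and atoms get larger.
Here both period and group differ, so the two effects have to be weighed against each other.
B > F: B lies to the left of F in period 2, so the across-period effect alone puts B larger.
Cl > B: period and group pull opposite ways; the down-group shift dominates (99 vs 85 pm).
Si > Cl: both are in period 3; the period trend gives Si the larger value.
Li > Si: the two effects oppose for this pair; the across-period effect wins (133 vs 116 pm).
Cs > Li: Cs sits below Li in group 1, so the down-group effect alone puts Cs larger.
For reference (pm): Li 133, B 85, F 64, Si 116, Cl 99, Cs 232.
So from smallest to largest: F < B < Cl < Si < Li < Cs.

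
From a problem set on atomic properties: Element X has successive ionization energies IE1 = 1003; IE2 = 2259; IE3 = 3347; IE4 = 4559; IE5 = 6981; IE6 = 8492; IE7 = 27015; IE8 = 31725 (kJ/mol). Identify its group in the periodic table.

Look for the largest jump between consecutive ionization energies: IE7/IE6 ≈ 3.2, far larger than any earlier ratio.
That jump marks the point where a core electron is being removed. So the atom has 6 valence electrons.
A main-group element with 6 valence electrons is in group 16.

Group 16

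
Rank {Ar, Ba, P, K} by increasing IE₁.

Removing the outermost electron gets harder across a period and easier down a group.
Neither a single period nor a single group — weigh both effects.
Ba > K: period and group pull opposite ways; the across-period shift dominates (503 vs 419 kJ/mol).
P > Ba: both effects reinforce here, so P is clearly the higher of the two.
Ar > P: Ar lies to the right of P in period 3, so the across-period effect alone puts Ar higher.
Approximate values (kJ/mol): P 1012, Ar 1521, K 419, Ba 503.
So from lowest to highest: K < Ba < P < Ar.

K < Ba < P < Ar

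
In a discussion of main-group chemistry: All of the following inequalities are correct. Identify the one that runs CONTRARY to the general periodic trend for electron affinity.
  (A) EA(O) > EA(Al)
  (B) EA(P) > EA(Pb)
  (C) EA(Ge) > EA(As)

(C)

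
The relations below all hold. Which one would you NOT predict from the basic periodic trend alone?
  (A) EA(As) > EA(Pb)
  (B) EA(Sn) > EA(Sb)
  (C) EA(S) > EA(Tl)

(B)

The general trend: electron affinity increases across a period and decreases down a group.
(A) As (period 4, group 15) vs Pb (period 6, group 14): the stated order agrees with the simple trend.
(B) Sn (period 5, group 14) vs Sb (period 5, group 15): the stated order contradicts the simple trend.
(C) S (period 3, group 16) vs Tl (period 6, group 13): the stated order agrees with the simple trend.
The exception is (B): adding an electron to Sb's half-filled 5p³ is unfavourable, so Sn has the more exothermic EA.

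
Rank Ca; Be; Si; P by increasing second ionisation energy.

Ca < Si < Be < P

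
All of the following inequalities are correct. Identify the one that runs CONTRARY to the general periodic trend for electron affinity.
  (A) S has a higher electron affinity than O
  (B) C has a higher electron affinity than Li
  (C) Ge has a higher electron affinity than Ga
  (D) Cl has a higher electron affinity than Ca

(A)

The general trend: electron affinity increases across a period and decreases down a group.
(A) S (period 3, group 16) vs O (period 2, group 16): the stated order contradicts the simple trend.
(B) C (period 2, group 14) vs Li (period 2, group 1): the stated order agrees with the simple trend.
(C) Ge (period 4, group 14) vs Ga (period 4, group 13): the stated order agrees with the simple trend.
(D) Cl (period 3, group 17) vs Ca (period 4, group 2): the stated order agrees with the simple trend.
The exception is (A): the compact 2p subshell of O repels the added electron more than S's larger 3p does.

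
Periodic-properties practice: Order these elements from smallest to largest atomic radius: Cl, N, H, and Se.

Moving right in a period, electrons are added to the same shell under a stronger nuclear pull, so atoms get smaller; moving down, a new shell is opened and atoms get larger.
These span different periods and groups, so the two trends combine.
N > H: period and group pull opposite ways; the down-group shift dominates (71 vs 32 pm).
Cl > N: period and group pull opposite ways; the down-group shift dominates (99 vs 71 pm).
Se > Cl: relative to Cl, both the across-period and down-group shifts push Se's atomic radius up.
Approximate values (pm): H 32, N 71, Cl 99, Se 116.
So from smallest to largest: H < N < Cl < Se.

H < N < Cl < Se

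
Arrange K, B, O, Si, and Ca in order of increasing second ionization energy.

Ca, Si, B, K, O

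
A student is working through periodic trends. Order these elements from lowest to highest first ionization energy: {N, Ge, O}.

Ge, O, N

N is in period 2, group 15; O is in period 2, group 16; Ge is in period 4, group 14.
Across a period the outer electron is held more tightly (higher IE₁); down a group it sits in a higher shell, more shielded, and comes off more easily.
Here both period and group differ, so the two effects have to be weighed against each other.
O > Ge: both effects reinforce here, so O is clearly the higher of the two.
N > O: this pair runs against the simple trend — see the exception note.
Note the exception: N has a higher first ionization energy than O, contrary to the simple trend — pairing an electron in O's 2p⁴ costs repulsion energy, so O ionizes more easily than half-filled N (2p³).
Approximate values (kJ/mol): N 1402, O 1314, Ge 762.
So from lowest to highest: Ge < O < N.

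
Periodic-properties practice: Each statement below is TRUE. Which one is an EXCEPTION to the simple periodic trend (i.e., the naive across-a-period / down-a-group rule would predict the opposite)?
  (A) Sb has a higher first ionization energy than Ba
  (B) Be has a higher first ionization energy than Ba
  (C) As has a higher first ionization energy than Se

(C)

The general trend: first ionization energy increases across a period and decreases down a group.
(A) Sb (period 5, group 15) vs Ba (period 6, group 2): the stated order agrees with the simple trend.
(B) Be (period 2, group 2) vs Ba (period 6, group 2): the stated order agrees with the simple trend.
(C) As (period 4, group 15) vs Se (period 4, group 16): the stated order contradicts the simple trend.
The exception is (C): Se (4p⁴) ionizes more easily than half-filled As (4p³).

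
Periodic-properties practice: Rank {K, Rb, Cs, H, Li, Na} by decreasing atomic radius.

H is in period 1, group 1; Li is in period 2, group 1; Na is in period 3, group 1; K is in period 4, group 1; Rb is in period 5, group 1; Cs is in period 6, group 1.
Atomic radius shrinks across a period as nuclear charge pulls the same shell inward, and grows down a group as new shells are added.
All are in group 1, so atomic radius increases down the group.
So from largest to smallest: Cs > Rb > K > Na > Li > H.

Cs > Rb > K > Na > Li > H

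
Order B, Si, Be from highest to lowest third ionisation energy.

Be, B, Si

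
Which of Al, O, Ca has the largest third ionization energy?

Consider each +2 ion: Al²⁺ still has 1 valence electron; O²⁺ still has 4 valence electrons; Ca²⁺ is the bare [Ar] core.
Usually core removal costs more than valence removal, but here the competition is close: a tightly held n=2 valence electron can cost more to remove than an n=3 core electron, so the actual values have to decide it.
Valence configurations: Al²⁺ [Ne]3s¹, O²⁺ [He]2s²2p².
Approximate IE_3 values (kJ/mol): Al 2745, O 5300, Ca 4912.
Putting it together, IE_3: Al < Ca < O.

O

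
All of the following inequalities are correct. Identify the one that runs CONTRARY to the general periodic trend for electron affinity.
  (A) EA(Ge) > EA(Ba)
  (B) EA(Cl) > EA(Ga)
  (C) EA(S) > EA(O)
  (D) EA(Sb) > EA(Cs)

The general trend: electron affinity increases across a period and decreases down a group.
(A) Ge (period 4, group 14) vs Ba (period 6, group 2): the stated order agrees with the simple trend.
(B) Cl (period 3, group 17) vs Ga (period 4, group 13): the stated order agrees with the simple trend.
(C) S (period 3, group 16) vs O (period 2, group 16): the stated order contradicts the simple trend.
(D) Sb (period 5, group 15) vs Cs (period 6, group 1): the stated order agrees with the simple trend.
The exception is (C): the compact 2p subshell of O repels the added electron more than S's larger 3p does.

(C)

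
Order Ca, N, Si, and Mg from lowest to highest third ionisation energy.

Si < N < Ca < Mg

Consider each +2 ion: Ca²⁺ is the bare [Ar] core; N²⁺ still has 3 valence electrons; Si²⁺ still has 2 valence electrons; Mg²⁺ is the bare [Ne] core.
Pulling an electron out of a noble-gas core costs far more than removing a remaining valence electron, so Ca and Mg sit at the high end of IE_3.
Valence configurations: N²⁺ [He]2s²2p¹, Si²⁺ [Ne]3s².
The numbers (kJ/mol): Ca 4912, N 4578, Si 3232, Mg 7733.
Overall IE_3 order: Si < N < Ca < Mg.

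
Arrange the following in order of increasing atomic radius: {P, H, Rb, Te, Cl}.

H < Cl < P < Te < Rb

H is in period 1, group 1; P is in period 3, group 15; Cl is in period 3, group 17; Rb is in period 5, group 1; Te is in period 5, group 16.
Moving right in a period, electrons are added to the same shell under a stronger nuclear pull, so atoms get smaller; moving down, a new shell is opened and atoms get larger.
These span different periods and groups, so the two trends combine.
Cl > H: period and group pull opposite ways; the down-group shift dominates (99 vs 32 pm).
P > Cl: both are in period 3; the period trend gives P the larger value.
Te > P: period and group pull opposite ways; the down-group shift dominates (136 vs 111 pm).
Rb > Te: Rb lies to the left of Te in period 5, so the across-period effect alone puts Rb larger.
Tabulated atomic radius (pm): H 32, P 111, Cl 99, Rb 210, Te 136.
So from smallest to largest: H < Cl < P < Te < Rb.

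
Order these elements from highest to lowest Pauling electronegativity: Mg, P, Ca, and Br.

Mg is in period 3, group 2; P is in period 3, group 15; Ca is in period 4, group 2; Br is in period 4, group 17.
EN rises left→right (higher Z_eff, smaller atoms) and falls top→bottom (larger, more shielded atoms).
Neither a single period nor a single group — weigh both effects.
Mg > Ca: Mg sits above Ca in group 2, so the down-group effect alone puts Mg higher.
P > Mg: P lies to the right of Mg in period 3, so the across-period effect alone puts P higher.
Br > P: the two effects oppose for this pair; the across-period effect wins (2.96 vs 2.19).
Approximate values (Pauling): Mg 1.31, P 2.19, Ca 1.00, Br 2.96.
So from highest to lowest: Br > P > Mg > Ca.

Br, P, Mg, Ca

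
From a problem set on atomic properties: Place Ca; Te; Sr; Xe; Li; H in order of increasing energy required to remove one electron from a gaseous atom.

H is in period 1, group 1; Li is in period 2, group 1; Ca is in period 4, group 2; Sr is in period 5, group 2; Te is in period 5, group 16; Xe is in period 5, group 18.
IE₁ increases left→right with effective nuclear charge and decreases top→bottom as the valence shell moves farther out.
These span different periods and groups, so the two trends combine.
Sr > Li: the two effects oppose for this pair; the across-period effect wins (550 vs 520 kJ/mol).
Ca > Sr: they share group 2; the group trend gives Ca the larger value.
Te > Ca: period and group pull opposite ways; the across-period shift dominates (869 vs 590 kJ/mol).
Xe > Te: both are in period 5; the period trend gives Xe the larger value.
H > Xe: period and group pull opposite ways; the down-group shift dominates (1312 vs 1170 kJ/mol).
For reference (kJ/mol): H 1312, Li 520, Ca 590, Sr 550, Te 869, Xe 1170.
So from lowest to highest: Li < Sr < Ca < Te < Xe < H.

Li < Sr < Ca < Te < Xe < H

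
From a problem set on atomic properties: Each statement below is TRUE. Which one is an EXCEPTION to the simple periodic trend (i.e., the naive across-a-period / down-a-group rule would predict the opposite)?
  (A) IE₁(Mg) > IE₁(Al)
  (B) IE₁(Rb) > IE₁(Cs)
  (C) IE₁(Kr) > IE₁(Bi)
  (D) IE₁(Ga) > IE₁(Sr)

The general trend: first ionisation energy increases across a period and decreases down a group.
(A) Mg (period 3, group 2) vs Al (period 3, group 13): the stated order contradicts the simple trend.
(B) Rb (period 5, group 1) vs Cs (period 6, group 1): the stated order agrees with the simple trend.
(C) Kr (period 4, group 18) vs Bi (period 6, group 15): the stated order agrees with the simple trend.
(D) Ga (period 4, group 13) vs Sr (period 5, group 2): the stated order agrees with the simple trend.
The exception is (A): Al's single 3p electron is easier to remove than one from Mg's filled 3s².

(A)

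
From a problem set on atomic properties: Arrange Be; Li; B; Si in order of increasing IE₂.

Si, Be, B, Li

The second ionization energy removes an electron from the +1 ion. For each element: Be⁺ still has 1 valence electron; Li⁺ is the bare [He] core; B⁺ still has 2 valence electrons; Si⁺ still has 3 valence electrons.
Pulling an electron out of a noble-gas core costs far more than removing a remaining valence electron, so Li sits at the high end of IE_2.
Valence configurations: Be⁺ [He]2s¹, B⁺ [He]2s², Si⁺ [Ne]3s²3p¹.
The numbers (kJ/mol): Be 1757, Li 7298, B 2427, Si 1577.
Overall IE_2 order: Si < Be < B < Li.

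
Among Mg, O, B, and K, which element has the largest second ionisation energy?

The second ionization energy removes an electron from the +1 ion. For each element: Mg⁺ still has 1 valence electron; O⁺ still has 5 valence electrons; B⁺ still has 2 valence electrons; K⁺ is the bare [Ar] core.
Usually core removal costs more than valence removal, but here the competition is close: a tightly held n=2 valence electron can cost more to remove than an n=3 core electron, so the actual values have to decide it.
Valence configurations: Mg⁺ [Ne]3s¹, O⁺ [He]2s²2p³, B⁺ [He]2s².
Tabulated IE_2 (kJ/mol): Mg 1451, O 3388, B 2427, K 3052.
So the second ionization energies run Mg < B < K < O.

O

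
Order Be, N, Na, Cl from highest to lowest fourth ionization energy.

Be > Na > N > Cl

The fourth ionization energy removes an electron from the +3 ion. For each element: Be³⁺ is already 1 electron into the core; N³⁺ still has 2 valence electrons; Na³⁺ is already 2 electrons into the core; Cl³⁺ still has 4 valence electrons.
Breaking into a closed-shell core is much more expensive than removing a leftover valence electron — Na and Be have the largest IE_4 here.
Valence configurations: N³⁺ [He]2s², Cl³⁺ [Ne]3s²3p².
Approximate IE_4 values (kJ/mol): Be 21007, N 7475, Na 9543, Cl 5159.
Putting it together, IE_4: Cl < N < Na < Be.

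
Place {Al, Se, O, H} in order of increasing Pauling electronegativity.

Al < H < Se < O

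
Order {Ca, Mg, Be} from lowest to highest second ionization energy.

The second ionization energy removes an electron from the +1 ion. For each element: Ca⁺ still has 1 valence electron; Mg⁺ still has 1 valence electron; Be⁺ still has 1 valence electron.
All are still removing valence electrons, so compare the +1 ions as you would atoms: IE_2 generally rises across a period (higher Z_eff) and falls down a group (larger shell), subject to the usual subshell exceptions.
Valence configurations: Ca⁺ [Ar]4s¹, Mg⁺ [Ne]3s¹, Be⁺ [He]2s¹.
Tabulated IE_2 (kJ/mol): Ca 1145, Mg 1451, Be 1757.
So the second ionization energies run Ca < Mg < Be.

Ca < Mg < Be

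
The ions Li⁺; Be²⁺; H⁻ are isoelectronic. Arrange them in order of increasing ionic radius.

All of these have 2 electrons, so size is governed by nuclear charge alone: the more protons, the stronger the pull on the same electron cloud, and the smaller the ion.
Nuclear charges: Be²⁺ (Z=4), Li⁺ (Z=3), H⁻ (Z=1).
Smallest to largest: Be²⁺ < Li⁺ < H⁻.

Be²⁺, Li⁺, H⁻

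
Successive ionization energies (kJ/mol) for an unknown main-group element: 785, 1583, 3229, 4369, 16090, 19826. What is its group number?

Group 14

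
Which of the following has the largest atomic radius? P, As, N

N is in period 2, group 15; P is in period 3, group 15; As is in period 4, group 15.
Atomic radius shrinks across a period as nuclear charge pulls the same shell inward, and grows down a group as new shells are added.
All are in group 15, so atomic radius increases down the group.
The largest atomic radius among these belongs to As.

As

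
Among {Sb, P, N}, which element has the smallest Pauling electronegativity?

Sb

Electronegativity increases across a period and decreases down a group, tracking effective nuclear charge and atomic size.
All are in group 15, so electronegativity increases up the group.
The smallest Pauling electronegativity among these belongs to Sb.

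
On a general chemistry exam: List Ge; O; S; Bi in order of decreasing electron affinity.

S, O, Ge, Bi

O is in period 2, group 16; S is in period 3, group 16; Ge is in period 4, group 14; Bi is in period 6, group 15.
Atoms with high Z_eff and room in the valence shell (especially the halogens) have the most exothermic electron affinities.
These span different periods and groups, so the two trends combine.
Ge > Bi: period and group pull opposite ways; the down-group shift dominates (119 vs 91 kJ/mol).
O > Ge: relative to Ge, both the across-period and down-group shifts push O's electron affinity up.
S > O: this pair runs against the simple trend — see the exception note.
Note the exception: S has a higher electron affinity than O, contrary to the simple trend — the compact 2p subshell of O repels the added electron more than S's larger 3p does.
For reference (kJ/mol): O 141, S 200, Ge 119, Bi 91.
So from highest to lowest: S > O > Ge > Bi.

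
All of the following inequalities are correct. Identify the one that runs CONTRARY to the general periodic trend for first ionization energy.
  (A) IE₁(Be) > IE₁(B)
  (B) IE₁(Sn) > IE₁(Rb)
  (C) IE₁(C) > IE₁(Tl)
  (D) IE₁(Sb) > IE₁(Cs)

(A)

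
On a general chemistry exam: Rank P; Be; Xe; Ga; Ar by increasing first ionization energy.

Be is in period 2, group 2; P is in period 3, group 15; Ar is in period 3, group 18; Ga is in period 4, group 13; Xe is in period 5, group 18.
Removing the outermost electron gets harder across a period and easier down a group.
These span different periods and groups, so the two trends combine.
Be > Ga: period and group pull opposite ways; the down-group shift dominates (900 vs 579 kJ/mol).
P > Be: the two effects oppose for this pair; the across-period effect wins (1012 vs 900 kJ/mol).
Xe > P: the two effects oppose for this pair; the across-period effect wins (1170 vs 1012 kJ/mol).
Ar > Xe: Ar sits above Xe in group 18, so the down-group effect alone puts Ar higher.
Approximate values (kJ/mol): Be 900, P 1012, Ar 1521, Ga 579, Xe 1170.
So from lowest to highest: Ga < Be < P < Xe < Ar.

Ga, Be, P, Xe, Ar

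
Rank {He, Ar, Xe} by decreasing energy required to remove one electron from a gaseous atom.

First ionization energy rises across a period (greater Z_eff holds electrons more tightly) and falls down a group (valence electrons are farther from the nucleus).
All are in group 18, so first ionization energy increases up the group.
So from highest to lowest: He > Ar > Xe.

He > Ar > Xe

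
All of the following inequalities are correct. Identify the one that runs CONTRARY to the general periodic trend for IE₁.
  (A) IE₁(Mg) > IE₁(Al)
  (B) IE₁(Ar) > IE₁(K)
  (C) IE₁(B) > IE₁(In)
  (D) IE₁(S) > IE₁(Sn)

The general trend: IE₁ increases across a period and decreases down a group.
(A) Mg (period 3, group 2) vs Al (period 3, group 13): the stated order contradicts the simple trend.
(B) Ar (period 3, group 18) vs K (period 4, group 1): the stated order agrees with the simple trend.
(C) B (period 2, group 13) vs In (period 5, group 13): the stated order agrees with the simple trend.
(D) S (period 3, group 16) vs Sn (period 5, group 14): the stated order agrees with the simple trend.
The exception is (A): Al's single 3p electron is easier to remove than one from Mg's filled 3s².

(A)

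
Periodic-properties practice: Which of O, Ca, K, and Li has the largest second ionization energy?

Li

The second ionization energy removes an electron from the +1 ion. For each element: O⁺ still has 5 valence electrons; Ca⁺ still has 1 valence electron; K⁺ is the bare [Ar] core; Li⁺ is the bare [He] core.
Usually core removal costs more than valence removal, but here the competition is close: a tightly held n=2 valence electron can cost more to remove than an n=3 core electron, so the actual values have to decide it.
Valence configurations: O⁺ [He]2s²2p³, Ca⁺ [Ar]4s¹.
Tabulated IE_2 (kJ/mol): O 3388, Ca 1145, K 3052, Li 7298.
Overall IE_2 order: Ca < K < O < Li.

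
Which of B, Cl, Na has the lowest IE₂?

Cl

Consider each +1 ion: B⁺ still has 2 valence electrons; Cl⁺ still has 6 valence electrons; Na⁺ is the bare [Ne] core.
Pulling an electron out of a noble-gas core costs far more than removing a remaining valence electron, so Na sits at the high end of IE_2.
Valence configurations: B⁺ [He]2s², Cl⁺ [Ne]3s²3p⁴.
Tabulated IE_2 (kJ/mol): B 2427, Cl 2298, Na 4562.
Putting it together, IE_2: Cl < B < Na.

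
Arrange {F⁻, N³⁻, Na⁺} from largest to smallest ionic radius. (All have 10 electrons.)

N³⁻, F⁻, Na⁺

All of these have 10 electrons, so size is governed by nuclear charge alone: the more protons, the stronger the pull on the same electron cloud, and the smaller the ion.
Nuclear charges: Na⁺ (Z=11), F⁻ (Z=9), N³⁻ (Z=7).
Largest to smallest: N³⁻ > F⁻ > Na⁺.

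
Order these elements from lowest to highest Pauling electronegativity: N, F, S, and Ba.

Ba < S < N < F

Atoms toward the upper right of the periodic table pull bonding electrons most strongly.
These span different periods and groups, so the two trends combine.
S > Ba: relative to Ba, both the across-period and down-group shifts push S's electronegativity up.
N > S: the two effects oppose for this pair; the down-group effect wins (3.04 vs 2.58).
F > N: F lies to the right of N in period 2, so the across-period effect alone puts F higher.
Approximate values (Pauling): N 3.04, F 3.98, S 2.58, Ba 0.89.
So from lowest to highest: Ba < S < N < F.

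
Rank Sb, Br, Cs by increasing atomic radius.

Br is in period 4, group 17; Sb is in period 5, group 15; Cs is in period 6, group 1.
Across a period the added protons contract the valence shell; down a group each new principal shell makes the atom larger.
Here both period and group differ, so the two effects have to be weighed against each other.
Sb > Br: relative to Br, both the across-period and down-group shifts push Sb's atomic radius up.
Cs > Sb: relative to Sb, both the across-period and down-group shifts push Cs's atomic radius up.
Approximate values (pm): Br 114, Sb 140, Cs 232.
So from smallest to largest: Br < Sb < Cs.

Br < Sb < Cs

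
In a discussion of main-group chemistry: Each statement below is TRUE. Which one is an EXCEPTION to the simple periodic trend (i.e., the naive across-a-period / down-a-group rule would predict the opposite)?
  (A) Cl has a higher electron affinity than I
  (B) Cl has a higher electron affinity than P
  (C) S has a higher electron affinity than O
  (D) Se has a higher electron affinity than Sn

(C)

The general trend: electron affinity increases across a period and decreases down a group.
(A) Cl (period 3, group 17) vs I (period 5, group 17): the stated order agrees with the simple trend.
(B) Cl (period 3, group 17) vs P (period 3, group 15): the stated order agrees with the simple trend.
(C) S (period 3, group 16) vs O (period 2, group 16): the stated order contradicts the simple trend.
(D) Se (period 4, group 16) vs Sn (period 5, group 14): the stated order agrees with the simple trend.
The exception is (C): the compact 2p subshell of O repels the added electron more than S's larger 3p does.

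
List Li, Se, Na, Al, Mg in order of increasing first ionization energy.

Na, Li, Al, Mg, Se

Li is in period 2, group 1; Na is in period 3, group 1; Mg is in period 3, group 2; Al is in period 3, group 13; Se is in period 4, group 16.
IE₁ increases left→right with effective nuclear charge and decreases top→bottom as the valence shell moves farther out.
These span different periods and groups, so the two trends combine.
Li > Na: Li sits above Na in group 1, so the down-group effect alone puts Li higher.
Al > Li: the two effects oppose for this pair; the across-period effect wins (578 vs 520 kJ/mol).
Mg > Al: this pair runs against the simple trend — see the exception note.
Se > Mg: the two effects oppose for this pair; the across-period effect wins (941 vs 738 kJ/mol).
Note the exception: Mg has a higher first ionization energy than Al, contrary to the simple trend — Al's single 3p electron is easier to remove than one from Mg's filled 3s².
Tabulated first ionization energy (kJ/mol): Li 520, Na 496, Mg 738, Al 578, Se 941.
So from lowest to highest: Na < Li < Al < Mg < Se.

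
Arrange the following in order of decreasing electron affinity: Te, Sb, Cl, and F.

EA tends to increase across a period and decrease down a group, though the pattern is less regular than for IE or radius.
Neither a single period nor a single group — weigh both effects.
Te > Sb: both are in period 5; the period trend gives Te the larger value.
F > Te: relative to Te, both the across-period and down-group shifts push F's electron affinity up.
Cl > F: this pair runs against the simple trend — see the exception note.
Note the exception: Cl has a higher electron affinity than F, contrary to the simple trend — F's small 2p subshell makes the incoming electron feel strong e⁻–e⁻ repulsion, so Cl actually releases more energy on gaining an electron.
Approximate values (kJ/mol): F 328, Cl 349, Sb 103, Te 190.
So from highest to lowest: Cl > F > Te > Sb.

Cl > F > Te > Sb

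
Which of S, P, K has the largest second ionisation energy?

After 1 electron has been removed, what remains? S⁺ still has 5 valence electrons; P⁺ still has 4 valence electrons; K⁺ is the bare [Ar] core.
Breaking into a closed-shell core is much more expensive than removing a leftover valence electron — K has the largest IE_2 here.
Valence configurations: S⁺ [Ne]3s²3p³, P⁺ [Ne]3s²3p².
Approximate IE_2 values (kJ/mol): S 2252, P 1907, K 3052.
So the second ionization energies run P < S < K.

K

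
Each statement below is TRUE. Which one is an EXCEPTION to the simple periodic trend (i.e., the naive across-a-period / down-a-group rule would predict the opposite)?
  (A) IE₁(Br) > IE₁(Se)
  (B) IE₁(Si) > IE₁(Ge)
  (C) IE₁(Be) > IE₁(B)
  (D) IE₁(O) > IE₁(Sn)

(C)

The general trend: first ionisation energy increases across a period and decreases down a group.
(A) Br (period 4, group 17) vs Se (period 4, group 16): the stated order agrees with the simple trend.
(B) Si (period 3, group 14) vs Ge (period 4, group 14): the stated order agrees with the simple trend.
(C) Be (period 2, group 2) vs B (period 2, group 13): the stated order contradicts the simple trend.
(D) O (period 2, group 16) vs Sn (period 5, group 14): the stated order agrees with the simple trend.
The exception is (C): removing B's lone 2p electron is easier than breaking Be's filled 2s².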